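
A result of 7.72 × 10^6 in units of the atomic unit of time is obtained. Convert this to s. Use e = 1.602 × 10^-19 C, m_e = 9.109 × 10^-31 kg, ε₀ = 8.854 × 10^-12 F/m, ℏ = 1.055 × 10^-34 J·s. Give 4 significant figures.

One atomic unit of time: τ_au = (4πε₀)²ℏ³/(m_e e⁴) = 2.423 × 10^-17 s.
7.72 × 10^6 × 2.423 × 10^-17 s = 1.870 × 10^-10 s

1.870 × 10^-10 s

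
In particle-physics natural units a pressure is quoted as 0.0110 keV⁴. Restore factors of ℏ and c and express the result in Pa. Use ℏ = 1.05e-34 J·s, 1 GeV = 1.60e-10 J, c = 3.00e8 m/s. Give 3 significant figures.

Pressure is [E]/[L]³ = [E]⁴/(ℏc)³.
1 GeV⁴ → 1/(ℏc)³ × (1 GeV in J)⁴ = 2.10e37 Pa.
Convert the energy scale: 0.0110 keV⁴ = 1.10e-26 GeV⁴.
Result: 1.10e-26 × 2.10e37 = 2.31e11 Pa.

2.31e11 Pa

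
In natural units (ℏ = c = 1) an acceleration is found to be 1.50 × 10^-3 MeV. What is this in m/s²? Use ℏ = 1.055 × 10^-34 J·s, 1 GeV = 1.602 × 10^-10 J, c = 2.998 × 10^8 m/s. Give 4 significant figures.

Acceleration is [L]/[T]² = c·[E]/ℏ.
1 GeV → c/ℏ × (1 GeV in J) = 4.552 × 10^32 m/s².
Convert the energy scale: 1.50 × 10^-3 MeV = 1.50 × 10^-6 GeV.
Result: 1.50 × 10^-6 × 4.552 × 10^32 = 6.829 × 10^26 m/s².

6.829 × 10^26 m/s²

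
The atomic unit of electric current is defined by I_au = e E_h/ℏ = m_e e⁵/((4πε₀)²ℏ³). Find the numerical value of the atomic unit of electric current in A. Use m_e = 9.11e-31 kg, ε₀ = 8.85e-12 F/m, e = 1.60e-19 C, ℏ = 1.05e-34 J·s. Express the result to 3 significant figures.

I_au = e E_h/ℏ = m_e e⁵/((4πε₀)²ℏ³)
E_h = 4.38e-18 J
e·E_h/ℏ = 6.67e-3 A

6.67e-3 A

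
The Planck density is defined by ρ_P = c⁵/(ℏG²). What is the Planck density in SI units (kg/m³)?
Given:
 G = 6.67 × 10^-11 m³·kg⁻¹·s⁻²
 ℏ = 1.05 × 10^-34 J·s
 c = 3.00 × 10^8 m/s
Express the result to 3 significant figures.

5.20 × 10^96 kg/m³

ρ_P = c⁵/(ℏG²)
  = 2.43 × 10^42 / 4.67 × 10^-55
  = 5.20 × 10^96 kg/m³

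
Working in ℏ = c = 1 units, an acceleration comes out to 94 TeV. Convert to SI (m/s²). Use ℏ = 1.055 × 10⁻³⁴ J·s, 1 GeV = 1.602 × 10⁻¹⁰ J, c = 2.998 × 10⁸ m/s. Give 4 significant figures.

4.279 × 10³⁷ m/s²

Acceleration is [L]/[T]² = c·[E]/ℏ.
1 GeV → c/ℏ × (1 GeV in J) = 4.552 × 10³² m/s².
Convert the energy scale: 94 TeV = 9.40 × 10⁴ GeV.
Result: 9.40 × 10⁴ × 4.552 × 10³² = 4.279 × 10³⁷ m/s².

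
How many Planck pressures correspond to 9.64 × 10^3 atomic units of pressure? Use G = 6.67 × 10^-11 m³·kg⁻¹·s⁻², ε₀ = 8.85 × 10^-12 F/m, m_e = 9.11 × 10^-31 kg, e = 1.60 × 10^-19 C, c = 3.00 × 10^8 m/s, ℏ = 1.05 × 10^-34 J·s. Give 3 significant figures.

atomic unit of pressure: P_au = E_h/a₀³ = m_e⁴e¹⁰/((4πε₀)⁵ℏ⁸) = 3.01 × 10^13 Pa
Planck pressure: p_P = c⁷/(ℏG²) = 4.68 × 10^113 Pa
9.64 × 10^3 × 3.01 × 10^13 / 4.68 × 10^113 = 6.20 × 10^-97

6.20 × 10^-97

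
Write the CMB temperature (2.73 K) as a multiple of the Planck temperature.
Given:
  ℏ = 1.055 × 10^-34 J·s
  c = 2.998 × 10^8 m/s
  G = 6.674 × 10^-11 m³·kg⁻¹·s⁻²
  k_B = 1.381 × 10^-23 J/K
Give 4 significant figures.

Planck temperature: T_P = √(ℏc⁵/G) / k_B = 1.417 × 10^32 K.
2.73 / 1.417 × 10^32 = 1.927 × 10^-32

1.927 × 10^-32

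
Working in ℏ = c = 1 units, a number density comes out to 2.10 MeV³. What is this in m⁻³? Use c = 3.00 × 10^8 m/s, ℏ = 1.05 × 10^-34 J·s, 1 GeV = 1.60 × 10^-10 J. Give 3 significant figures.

2.75 × 10^38 m⁻³

Number density is [L]⁻³ = [E]³/(ℏc)³.
1 GeV³ → 1/(ℏc)³ × (1 GeV in J)³ = 1.31 × 10^47 m⁻³.
Convert the energy scale: 2.10 MeV³ = 2.10 × 10^-9 GeV³.
Result: 2.10 × 10^-9 × 1.31 × 10^47 = 2.75 × 10^38 m⁻³.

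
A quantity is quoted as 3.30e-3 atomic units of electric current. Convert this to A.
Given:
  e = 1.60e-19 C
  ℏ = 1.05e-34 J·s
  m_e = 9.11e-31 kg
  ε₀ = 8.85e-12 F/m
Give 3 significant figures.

2.20e-5 A

One atomic unit of electric current: I_au = e E_h/ℏ = m_e e⁵/((4πε₀)²ℏ³) = 6.67e-3 A.
3.30e-3 × 6.67e-3 A = 2.20e-5 A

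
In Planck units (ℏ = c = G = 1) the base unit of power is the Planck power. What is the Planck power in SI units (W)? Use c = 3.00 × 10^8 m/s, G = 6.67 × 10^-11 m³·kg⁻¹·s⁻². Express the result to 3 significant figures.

3.64 × 10^52 W

P_P = c⁵/G
  = 2.43 × 10^42 / 6.67 × 10^-11
  = 3.64 × 10^52 W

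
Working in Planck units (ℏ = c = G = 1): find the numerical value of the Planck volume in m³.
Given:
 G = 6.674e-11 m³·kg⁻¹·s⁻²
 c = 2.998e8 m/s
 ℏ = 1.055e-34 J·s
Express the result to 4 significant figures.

The unique combination of the constants set to 1 with dimensions of volume is V_P = (ℏG/c³)^(3/2).
  = √(1.784e-209)
  = 4.224e-105 m³

4.224e-105 m³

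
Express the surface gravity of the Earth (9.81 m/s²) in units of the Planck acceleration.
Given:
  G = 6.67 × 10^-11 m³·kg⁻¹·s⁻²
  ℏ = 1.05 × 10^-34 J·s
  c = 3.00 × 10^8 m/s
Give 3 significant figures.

Planck acceleration: a_P = √(c⁷/(ℏG)) = 5.59 × 10^51 m/s².
9.81 / 5.59 × 10^51 = 1.76 × 10^-51

1.76 × 10^-51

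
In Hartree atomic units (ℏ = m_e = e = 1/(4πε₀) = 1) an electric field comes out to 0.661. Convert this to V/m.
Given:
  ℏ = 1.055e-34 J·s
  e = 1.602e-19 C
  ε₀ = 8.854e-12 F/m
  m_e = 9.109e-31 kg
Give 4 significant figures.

One atomic unit of electric field: E_au = E_h/(e a₀) = m_e²e⁵/((4πε₀)³ℏ⁴) = 5.131e11 V/m.
0.661 × 5.131e11 V/m = 3.392e11 V/m

3.392e11 V/m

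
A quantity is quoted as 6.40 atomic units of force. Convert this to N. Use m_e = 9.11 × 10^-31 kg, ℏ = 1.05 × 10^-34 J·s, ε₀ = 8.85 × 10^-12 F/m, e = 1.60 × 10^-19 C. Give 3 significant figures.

One atomic unit of force: F_au = E_h/a₀ = m_e²e⁶/((4πε₀)³ℏ⁴) = 8.33 × 10^-8 N.
6.40 × 8.33 × 10^-8 N = 5.33 × 10^-7 N

5.33 × 10^-7 N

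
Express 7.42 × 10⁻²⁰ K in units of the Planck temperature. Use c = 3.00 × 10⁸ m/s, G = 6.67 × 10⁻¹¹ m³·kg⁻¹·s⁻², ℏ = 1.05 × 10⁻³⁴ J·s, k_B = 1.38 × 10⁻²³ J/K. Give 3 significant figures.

5.24 × 10⁻⁵²

Planck temperature: T_P = √(ℏc⁵/G) / k_B = 1.42 × 10³² K.
7.42 × 10⁻²⁰ / 1.42 × 10³² = 5.24 × 10⁻⁵²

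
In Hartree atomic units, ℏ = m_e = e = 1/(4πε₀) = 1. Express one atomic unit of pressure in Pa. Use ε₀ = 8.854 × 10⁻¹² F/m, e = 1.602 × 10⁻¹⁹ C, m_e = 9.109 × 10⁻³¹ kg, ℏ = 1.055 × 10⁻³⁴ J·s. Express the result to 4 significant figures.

2.929 × 10¹³ Pa

The unique combination of the constants set to 1 with dimensions of pressure is P_au = E_h/a₀³ = m_e⁴e¹⁰/((4πε₀)⁵ℏ⁸).
E_h = 4.354 × 10⁻¹⁸ J
a₀ = 5.297 × 10⁻¹¹ m
E_h/a₀³ = 2.929 × 10¹³ Pa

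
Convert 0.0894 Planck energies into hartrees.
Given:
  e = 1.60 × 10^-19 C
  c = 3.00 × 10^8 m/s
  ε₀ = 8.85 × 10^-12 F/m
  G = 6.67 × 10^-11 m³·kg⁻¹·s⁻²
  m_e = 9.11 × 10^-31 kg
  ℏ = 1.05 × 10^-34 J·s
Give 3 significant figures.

3.99 × 10^25

Planck energy: E_P = √(ℏc⁵/G) = 1.96 × 10^9 J
hartree: E_h = m_e e⁴/(4πε₀ℏ)² = 4.38 × 10^-18 J
0.0894 × 1.96 × 10^9 / 4.38 × 10^-18 = 3.99 × 10^25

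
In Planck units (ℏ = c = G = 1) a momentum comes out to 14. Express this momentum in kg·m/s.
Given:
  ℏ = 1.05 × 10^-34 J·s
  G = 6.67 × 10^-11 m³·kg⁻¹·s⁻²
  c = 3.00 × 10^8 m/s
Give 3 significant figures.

91.3 kg·m/s

One Planck momentum: p_P = √(ℏc³/G) = 6.52 kg·m/s.
14 × 6.52 kg·m/s = 91.3 kg·m/s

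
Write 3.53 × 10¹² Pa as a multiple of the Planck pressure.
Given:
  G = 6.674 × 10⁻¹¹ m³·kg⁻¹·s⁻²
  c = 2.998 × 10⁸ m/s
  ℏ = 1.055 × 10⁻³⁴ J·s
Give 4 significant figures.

7.620 × 10⁻¹⁰²

Planck pressure: p_P = c⁷/(ℏG²) = 4.632 × 10¹¹³ Pa.
3.53 × 10¹² / 4.632 × 10¹¹³ = 7.620 × 10⁻¹⁰²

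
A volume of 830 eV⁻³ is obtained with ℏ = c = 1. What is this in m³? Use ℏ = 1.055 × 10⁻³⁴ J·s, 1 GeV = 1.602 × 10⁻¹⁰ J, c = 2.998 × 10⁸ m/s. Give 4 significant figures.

6.388 × 10⁻¹⁸ m³

Volume is [L]³ = [E]⁻³·(ℏc)³.
1 GeV⁻³ → (ℏc)³ × (1 GeV in J)⁻³ = 7.696 × 10⁻⁴⁸ m³.
Convert the energy scale: 830 eV⁻³ = 8.30 × 10²⁹ GeV⁻³.
Result: 8.30 × 10²⁹ × 7.696 × 10⁻⁴⁸ = 6.388 × 10⁻¹⁸ m³.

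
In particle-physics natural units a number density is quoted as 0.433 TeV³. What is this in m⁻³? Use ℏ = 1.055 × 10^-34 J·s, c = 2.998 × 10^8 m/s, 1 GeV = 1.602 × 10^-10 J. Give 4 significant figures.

Number density is [L]⁻³ = [E]³/(ℏc)³.
1 GeV³ → 1/(ℏc)³ × (1 GeV in J)³ = 1.299 × 10^47 m⁻³.
Convert the energy scale: 0.433 TeV³ = 4.33 × 10^8 GeV³.
Result: 4.33 × 10^8 × 1.299 × 10^47 = 5.626 × 10^55 m⁻³.

5.626 × 10^55 m⁻³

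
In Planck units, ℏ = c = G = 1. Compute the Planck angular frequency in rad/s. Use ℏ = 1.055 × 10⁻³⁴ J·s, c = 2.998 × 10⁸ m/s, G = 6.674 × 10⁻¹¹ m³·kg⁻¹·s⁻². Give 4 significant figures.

1.855 × 10⁴³ rad/s

From ℏ = c = G = 1 the angular frequency scale is ω_P = √(c⁵/(ℏG)).
  = √(3.440 × 10⁸⁶)
  = 1.855 × 10⁴³ rad/s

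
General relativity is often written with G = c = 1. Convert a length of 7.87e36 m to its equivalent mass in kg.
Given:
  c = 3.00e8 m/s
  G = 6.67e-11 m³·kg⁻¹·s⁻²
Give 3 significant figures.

1.06e64 kg

Length → mass via c²/G.
7.87e36 m × (c²/G) = 1.06e64 kg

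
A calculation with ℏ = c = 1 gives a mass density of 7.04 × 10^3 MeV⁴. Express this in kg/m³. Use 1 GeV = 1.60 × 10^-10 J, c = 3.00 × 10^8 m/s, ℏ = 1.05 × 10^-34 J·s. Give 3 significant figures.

Mass density is [E]/(c²[L]³) = [E]⁴/(ℏ³c⁵).
1 GeV⁴ → 1/(ℏ³c⁵) × (1 GeV in J)⁴ = 2.33 × 10^20 kg/m³.
Convert the energy scale: 7.04 × 10^3 MeV⁴ = 7.04 × 10^-9 GeV⁴.
Result: 7.04 × 10^-9 × 2.33 × 10^20 = 1.64 × 10^12 kg/m³.

1.64 × 10^12 kg/m³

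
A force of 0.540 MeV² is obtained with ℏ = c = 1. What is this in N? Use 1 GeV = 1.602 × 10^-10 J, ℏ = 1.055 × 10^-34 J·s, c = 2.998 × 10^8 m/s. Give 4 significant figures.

Force is [E]/[L] = [E]²/(ℏc); restore (ℏc)⁻¹.
1 GeV² → 1/(ℏc) × (1 GeV in J)² = 8.114 × 10^5 N.
Convert the energy scale: 0.540 MeV² = 5.40 × 10^-7 GeV².
Result: 5.40 × 10^-7 × 8.114 × 10^5 = 0.4382 N.

0.4382 N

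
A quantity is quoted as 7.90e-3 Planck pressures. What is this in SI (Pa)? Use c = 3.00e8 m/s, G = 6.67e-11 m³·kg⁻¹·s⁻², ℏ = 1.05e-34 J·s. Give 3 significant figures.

One Planck pressure: p_P = c⁷/(ℏG²) = 4.68e113 Pa.
7.90e-3 × 4.68e113 Pa = 3.70e111 Pa

3.70e111 Pa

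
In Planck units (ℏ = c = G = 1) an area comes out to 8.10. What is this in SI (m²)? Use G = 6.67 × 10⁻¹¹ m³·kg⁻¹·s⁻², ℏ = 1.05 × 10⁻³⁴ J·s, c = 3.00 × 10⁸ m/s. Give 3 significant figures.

2.10 × 10⁻⁶⁹ m²

One Planck area: A_P = ℏG/c³ = 2.59 × 10⁻⁷⁰ m².
8.10 × 2.59 × 10⁻⁷⁰ m² = 2.10 × 10⁻⁶⁹ m²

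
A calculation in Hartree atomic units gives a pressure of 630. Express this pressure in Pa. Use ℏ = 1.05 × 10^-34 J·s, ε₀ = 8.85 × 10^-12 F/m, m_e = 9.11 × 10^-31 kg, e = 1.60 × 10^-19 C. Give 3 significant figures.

One atomic unit of pressure: P_au = E_h/a₀³ = m_e⁴e¹⁰/((4πε₀)⁵ℏ⁸) = 3.01 × 10^13 Pa.
630 × 3.01 × 10^13 Pa = 1.90 × 10^16 Pa

1.90 × 10^16 Pa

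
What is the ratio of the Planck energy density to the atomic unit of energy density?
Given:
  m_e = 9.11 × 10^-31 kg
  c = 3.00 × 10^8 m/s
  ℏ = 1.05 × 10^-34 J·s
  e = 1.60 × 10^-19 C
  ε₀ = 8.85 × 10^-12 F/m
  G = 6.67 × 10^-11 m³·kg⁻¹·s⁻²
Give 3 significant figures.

1.55 × 10^100

Planck energy density: u_P = c⁷/(ℏG²) = 4.68 × 10^113 J/m³
atomic unit of energy density: u_au = E_h/a₀³ = m_e⁴e¹⁰/((4πε₀)⁵ℏ⁸) = 3.01 × 10^13 J/m³
ratio = 4.68 × 10^113 / 3.01 × 10^13 = 1.55 × 10^100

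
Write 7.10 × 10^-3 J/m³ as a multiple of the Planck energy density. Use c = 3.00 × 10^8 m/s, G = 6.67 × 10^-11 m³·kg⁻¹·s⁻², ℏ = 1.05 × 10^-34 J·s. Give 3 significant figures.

Planck energy density: u_P = c⁷/(ℏG²) = 4.68 × 10^113 J/m³.
7.10 × 10^-3 / 4.68 × 10^113 = 1.52 × 10^-116

1.52 × 10^-116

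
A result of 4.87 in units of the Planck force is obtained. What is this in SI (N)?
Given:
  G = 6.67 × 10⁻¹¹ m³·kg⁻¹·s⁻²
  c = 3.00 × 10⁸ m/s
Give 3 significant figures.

5.91 × 10⁴⁴ N

One Planck force: F_P = c⁴/G = 1.21 × 10⁴⁴ N.
4.87 × 1.21 × 10⁴⁴ N = 5.91 × 10⁴⁴ N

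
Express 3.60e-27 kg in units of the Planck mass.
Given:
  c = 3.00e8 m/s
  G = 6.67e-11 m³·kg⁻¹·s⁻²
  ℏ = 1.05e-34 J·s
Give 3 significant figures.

Planck mass: m_P = √(ℏc/G) = 2.17e-8 kg.
3.60e-27 / 2.17e-8 = 1.66e-19

1.66e-19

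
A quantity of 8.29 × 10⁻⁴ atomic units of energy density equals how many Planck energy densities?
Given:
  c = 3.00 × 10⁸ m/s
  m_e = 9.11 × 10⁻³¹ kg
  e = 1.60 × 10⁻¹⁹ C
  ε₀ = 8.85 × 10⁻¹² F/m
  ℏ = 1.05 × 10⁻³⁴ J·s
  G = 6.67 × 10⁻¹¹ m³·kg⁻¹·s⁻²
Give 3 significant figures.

atomic unit of energy density: u_au = E_h/a₀³ = m_e⁴e¹⁰/((4πε₀)⁵ℏ⁸) = 3.01 × 10¹³ J/m³
Planck energy density: u_P = c⁷/(ℏG²) = 4.68 × 10¹¹³ J/m³
8.29 × 10⁻⁴ × 3.01 × 10¹³ / 4.68 × 10¹¹³ = 5.34 × 10⁻¹⁰⁴

5.34 × 10⁻¹⁰⁴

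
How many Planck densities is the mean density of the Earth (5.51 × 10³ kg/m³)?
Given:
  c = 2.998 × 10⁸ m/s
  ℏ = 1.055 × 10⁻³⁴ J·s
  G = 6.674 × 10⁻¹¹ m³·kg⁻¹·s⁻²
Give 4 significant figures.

Planck density: ρ_P = c⁵/(ℏG²) = 5.154 × 10⁹⁶ kg/m³.
5.51 × 10³ / 5.154 × 10⁹⁶ = 1.069 × 10⁻⁹³

1.069 × 10⁻⁹³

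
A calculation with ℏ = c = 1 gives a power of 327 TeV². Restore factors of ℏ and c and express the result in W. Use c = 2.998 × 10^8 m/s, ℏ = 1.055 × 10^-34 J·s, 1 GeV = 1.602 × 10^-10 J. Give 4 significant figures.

Power is [E]/[T] = [E]²/ℏ.
1 GeV² → 1/ℏ × (1 GeV in J)² = 2.433 × 10^14 W.
Convert the energy scale: 327 TeV² = 3.27 × 10^8 GeV².
Result: 3.27 × 10^8 × 2.433 × 10^14 = 7.955 × 10^22 W.

7.955 × 10^22 W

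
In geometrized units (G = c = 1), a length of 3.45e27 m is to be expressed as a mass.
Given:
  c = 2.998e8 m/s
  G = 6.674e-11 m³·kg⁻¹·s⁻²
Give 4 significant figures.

4.646e54 kg

Length → mass via c²/G.
3.45e27 m × (c²/G) = 4.646e54 kg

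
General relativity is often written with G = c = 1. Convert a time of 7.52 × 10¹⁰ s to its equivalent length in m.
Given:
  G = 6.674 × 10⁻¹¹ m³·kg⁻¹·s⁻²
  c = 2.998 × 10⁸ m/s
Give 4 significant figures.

2.254 × 10¹⁹ m

Time → length via c.
7.52 × 10¹⁰ s × (c) = 2.254 × 10¹⁹ m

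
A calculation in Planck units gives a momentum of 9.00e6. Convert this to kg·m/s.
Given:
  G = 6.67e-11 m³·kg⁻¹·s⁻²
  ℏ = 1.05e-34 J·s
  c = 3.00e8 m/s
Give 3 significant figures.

One Planck momentum: p_P = √(ℏc³/G) = 6.52 kg·m/s.
9.00e6 × 6.52 kg·m/s = 5.87e7 kg·m/s

5.87e7 kg·m/s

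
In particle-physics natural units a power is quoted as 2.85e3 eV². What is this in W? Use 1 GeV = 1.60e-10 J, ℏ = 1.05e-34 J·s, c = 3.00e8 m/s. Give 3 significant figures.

0.695 W

Power is [E]/[T] = [E]²/ℏ.
1 GeV² → 1/ℏ × (1 GeV in J)² = 2.44e14 W.
Convert the energy scale: 2.85e3 eV² = 2.85e-15 GeV².
Result: 2.85e-15 × 2.44e14 = 0.695 W.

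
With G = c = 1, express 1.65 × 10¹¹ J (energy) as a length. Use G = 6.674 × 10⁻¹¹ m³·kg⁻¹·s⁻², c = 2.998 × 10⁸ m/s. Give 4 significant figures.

Energy → length via G/c⁴.
1.65 × 10¹¹ J × (G/c⁴) = 1.363 × 10⁻³³ m

1.363 × 10⁻³³ m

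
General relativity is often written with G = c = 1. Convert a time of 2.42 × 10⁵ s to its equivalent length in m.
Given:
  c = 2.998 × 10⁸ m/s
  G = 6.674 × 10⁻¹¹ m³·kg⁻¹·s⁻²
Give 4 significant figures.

7.255 × 10¹³ m

Time → length via c.
2.42 × 10⁵ s × (c) = 7.255 × 10¹³ m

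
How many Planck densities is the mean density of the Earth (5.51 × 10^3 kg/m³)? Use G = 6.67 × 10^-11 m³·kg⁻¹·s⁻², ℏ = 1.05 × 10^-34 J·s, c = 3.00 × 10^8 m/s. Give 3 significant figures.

1.06 × 10^-93

Planck density: ρ_P = c⁵/(ℏG²) = 5.20 × 10^96 kg/m³.
5.51 × 10^3 / 5.20 × 10^96 = 1.06 × 10^-93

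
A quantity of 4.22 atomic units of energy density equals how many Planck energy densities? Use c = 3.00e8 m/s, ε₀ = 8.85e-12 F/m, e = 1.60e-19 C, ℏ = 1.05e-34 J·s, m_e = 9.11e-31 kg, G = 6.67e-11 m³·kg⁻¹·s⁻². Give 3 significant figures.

2.72e-100

atomic unit of energy density: u_au = E_h/a₀³ = m_e⁴e¹⁰/((4πε₀)⁵ℏ⁸) = 3.01e13 J/m³
Planck energy density: u_P = c⁷/(ℏG²) = 4.68e113 J/m³
4.22 × 3.01e13 / 4.68e113 = 2.72e-100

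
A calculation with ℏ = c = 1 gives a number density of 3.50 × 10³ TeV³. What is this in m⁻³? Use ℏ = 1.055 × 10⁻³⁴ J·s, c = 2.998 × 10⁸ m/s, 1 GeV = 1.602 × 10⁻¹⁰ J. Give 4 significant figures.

4.548 × 10⁵⁹ m⁻³

Number density is [L]⁻³ = [E]³/(ℏc)³.
1 GeV³ → 1/(ℏc)³ × (1 GeV in J)³ = 1.299 × 10⁴⁷ m⁻³.
Convert the energy scale: 3.50 × 10³ TeV³ = 3.50 × 10¹² GeV³.
Result: 3.50 × 10¹² × 1.299 × 10⁴⁷ = 4.548 × 10⁵⁹ m⁻³.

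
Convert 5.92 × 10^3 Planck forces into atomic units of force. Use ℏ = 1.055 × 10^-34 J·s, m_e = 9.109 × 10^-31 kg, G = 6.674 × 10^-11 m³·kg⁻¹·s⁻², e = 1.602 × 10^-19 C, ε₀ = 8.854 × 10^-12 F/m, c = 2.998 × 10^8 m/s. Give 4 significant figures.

8.718 × 10^54

Planck force: F_P = c⁴/G = 1.210 × 10^44 N
atomic unit of force: F_au = E_h/a₀ = m_e²e⁶/((4πε₀)³ℏ⁴) = 8.220 × 10^-8 N
5.92 × 10^3 × 1.210 × 10^44 / 8.220 × 10^-8 = 8.718 × 10^54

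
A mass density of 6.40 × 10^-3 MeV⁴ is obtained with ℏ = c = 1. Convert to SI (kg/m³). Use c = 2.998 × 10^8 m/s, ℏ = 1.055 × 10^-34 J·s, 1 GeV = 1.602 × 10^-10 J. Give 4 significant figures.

1.482 × 10^6 kg/m³

Mass density is [E]/(c²[L]³) = [E]⁴/(ℏ³c⁵).
1 GeV⁴ → 1/(ℏ³c⁵) × (1 GeV in J)⁴ = 2.316 × 10^20 kg/m³.
Convert the energy scale: 6.40 × 10^-3 MeV⁴ = 6.40 × 10^-15 GeV⁴.
Result: 6.40 × 10^-15 × 2.316 × 10^20 = 1.482 × 10^6 kg/m³.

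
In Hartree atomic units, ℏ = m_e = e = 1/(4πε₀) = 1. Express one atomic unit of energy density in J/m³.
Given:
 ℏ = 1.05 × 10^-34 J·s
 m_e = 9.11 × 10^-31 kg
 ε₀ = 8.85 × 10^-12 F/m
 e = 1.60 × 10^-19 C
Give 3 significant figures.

The unique combination of the constants set to 1 with dimensions of energy density is u_au = E_h/a₀³ = m_e⁴e¹⁰/((4πε₀)⁵ℏ⁸).
E_h = 4.38 × 10^-18 J
a₀ = 5.26 × 10^-11 m
E_h/a₀³ = 3.01 × 10^13 J/m³

3.01 × 10^13 J/m³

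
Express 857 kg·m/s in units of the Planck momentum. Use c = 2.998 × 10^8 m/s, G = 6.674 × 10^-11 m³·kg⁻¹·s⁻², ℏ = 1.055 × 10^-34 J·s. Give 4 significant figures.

Planck momentum: p_P = √(ℏc³/G) = 6.527 kg·m/s.
857 / 6.527 = 131.3

131.3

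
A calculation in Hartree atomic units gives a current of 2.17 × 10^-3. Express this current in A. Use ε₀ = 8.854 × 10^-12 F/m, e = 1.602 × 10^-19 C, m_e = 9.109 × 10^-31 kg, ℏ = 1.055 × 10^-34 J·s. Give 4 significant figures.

One atomic unit of electric current: I_au = e E_h/ℏ = m_e e⁵/((4πε₀)²ℏ³) = 6.612 × 10^-3 A.
2.17 × 10^-3 × 6.612 × 10^-3 A = 1.435 × 10^-5 A

1.435 × 10^-5 A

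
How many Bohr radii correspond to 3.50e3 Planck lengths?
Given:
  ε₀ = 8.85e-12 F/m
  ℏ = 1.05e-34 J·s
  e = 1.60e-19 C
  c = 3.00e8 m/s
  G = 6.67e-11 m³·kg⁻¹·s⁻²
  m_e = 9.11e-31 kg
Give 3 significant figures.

Planck length: ℓ_P = √(ℏG/c³) = 1.61e-35 m
Bohr radius: a₀ = 4πε₀ℏ²/(m_e e²) = 5.26e-11 m
3.50e3 × 1.61e-35 / 5.26e-11 = 1.07e-21

1.07e-21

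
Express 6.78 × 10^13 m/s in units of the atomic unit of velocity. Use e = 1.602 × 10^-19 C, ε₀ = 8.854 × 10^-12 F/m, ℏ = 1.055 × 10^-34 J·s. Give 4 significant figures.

3.101 × 10^7

atomic unit of velocity: v_au = e²/(4πε₀ℏ) = 2.186 × 10^6 m/s.
6.78 × 10^13 / 2.186 × 10^6 = 3.101 × 10^7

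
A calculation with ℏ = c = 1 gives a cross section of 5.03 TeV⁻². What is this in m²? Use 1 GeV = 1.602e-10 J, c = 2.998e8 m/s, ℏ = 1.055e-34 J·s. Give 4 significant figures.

Area is [L]² = [E]⁻²·(ℏc)²; restore (ℏc)².
1 GeV⁻² → (ℏc)² × (1 GeV in J)⁻² = 3.898e-32 m².
Convert the energy scale: 5.03 TeV⁻² = 5.03e-6 GeV⁻².
Result: 5.03e-6 × 3.898e-32 = 1.961e-37 m².

1.961e-37 m²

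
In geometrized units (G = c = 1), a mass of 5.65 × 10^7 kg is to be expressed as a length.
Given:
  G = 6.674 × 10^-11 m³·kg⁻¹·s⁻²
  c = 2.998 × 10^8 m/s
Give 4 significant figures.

In G = c = 1 units mass has dimensions of length; the conversion factor is G/c².
5.65 × 10^7 kg × (G/c²) = 4.195 × 10^-20 m

4.195 × 10^-20 m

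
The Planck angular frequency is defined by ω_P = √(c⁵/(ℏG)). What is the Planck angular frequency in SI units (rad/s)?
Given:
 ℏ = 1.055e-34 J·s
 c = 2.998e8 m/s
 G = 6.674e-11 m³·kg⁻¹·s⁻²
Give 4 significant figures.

1.855e43 rad/s

ω_P = √(c⁵/(ℏG))
  = √(3.440e86)
  = 1.855e43 rad/s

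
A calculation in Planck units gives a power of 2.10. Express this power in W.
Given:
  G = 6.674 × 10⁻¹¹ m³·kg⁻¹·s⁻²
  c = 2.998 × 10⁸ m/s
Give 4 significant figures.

7.621 × 10⁵² W

One Planck power: P_P = c⁵/G = 3.629 × 10⁵² W.
2.10 × 3.629 × 10⁵² W = 7.621 × 10⁵² W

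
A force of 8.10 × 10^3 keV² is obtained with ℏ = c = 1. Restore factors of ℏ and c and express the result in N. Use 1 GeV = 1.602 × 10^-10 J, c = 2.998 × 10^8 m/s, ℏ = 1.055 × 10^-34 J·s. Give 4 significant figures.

6.572 × 10^-3 N

Force is [E]/[L] = [E]²/(ℏc); restore (ℏc)⁻¹.
1 GeV² → 1/(ℏc) × (1 GeV in J)² = 8.114 × 10^5 N.
Convert the energy scale: 8.10 × 10^3 keV² = 8.10 × 10^-9 GeV².
Result: 8.10 × 10^-9 × 8.114 × 10^5 = 6.572 × 10^-3 N.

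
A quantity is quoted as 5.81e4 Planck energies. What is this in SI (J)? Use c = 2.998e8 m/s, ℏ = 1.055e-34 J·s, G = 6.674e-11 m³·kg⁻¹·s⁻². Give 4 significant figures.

1.137e14 J

One Planck energy: E_P = √(ℏc⁵/G) = 1.957e9 J.
5.81e4 × 1.957e9 J = 1.137e14 J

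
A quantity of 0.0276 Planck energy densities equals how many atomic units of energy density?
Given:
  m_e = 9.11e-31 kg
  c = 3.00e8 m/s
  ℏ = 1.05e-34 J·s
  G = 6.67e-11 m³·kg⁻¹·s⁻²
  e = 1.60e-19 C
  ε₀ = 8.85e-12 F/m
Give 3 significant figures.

4.29e98

Planck energy density: u_P = c⁷/(ℏG²) = 4.68e113 J/m³
atomic unit of energy density: u_au = E_h/a₀³ = m_e⁴e¹⁰/((4πε₀)⁵ℏ⁸) = 3.01e13 J/m³
0.0276 × 4.68e113 / 3.01e13 = 4.29e98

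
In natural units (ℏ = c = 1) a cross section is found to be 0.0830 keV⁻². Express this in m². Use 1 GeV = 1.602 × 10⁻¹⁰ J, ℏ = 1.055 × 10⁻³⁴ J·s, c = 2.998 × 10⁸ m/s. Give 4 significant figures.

3.235 × 10⁻²¹ m²

Area is [L]² = [E]⁻²·(ℏc)²; restore (ℏc)².
1 GeV⁻² → (ℏc)² × (1 GeV in J)⁻² = 3.898 × 10⁻³² m².
Convert the energy scale: 0.0830 keV⁻² = 8.30 × 10¹⁰ GeV⁻².
Result: 8.30 × 10¹⁰ × 3.898 × 10⁻³² = 3.235 × 10⁻²¹ m².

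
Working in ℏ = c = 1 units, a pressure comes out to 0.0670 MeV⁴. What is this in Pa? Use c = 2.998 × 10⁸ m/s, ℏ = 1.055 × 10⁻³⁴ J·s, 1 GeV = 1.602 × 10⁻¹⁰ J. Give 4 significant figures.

Pressure is [E]/[L]³ = [E]⁴/(ℏc)³.
1 GeV⁴ → 1/(ℏc)³ × (1 GeV in J)⁴ = 2.082 × 10³⁷ Pa.
Convert the energy scale: 0.0670 MeV⁴ = 6.70 × 10⁻¹⁴ GeV⁴.
Result: 6.70 × 10⁻¹⁴ × 2.082 × 10³⁷ = 1.395 × 10²⁴ Pa.

1.395 × 10²⁴ Pa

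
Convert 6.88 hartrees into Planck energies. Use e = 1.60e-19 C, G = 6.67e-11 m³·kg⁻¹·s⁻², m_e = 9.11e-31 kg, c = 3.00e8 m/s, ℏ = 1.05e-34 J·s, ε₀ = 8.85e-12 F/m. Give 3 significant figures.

1.54e-26

hartree: E_h = m_e e⁴/(4πε₀ℏ)² = 4.38e-18 J
Planck energy: E_P = √(ℏc⁵/G) = 1.96e9 J
6.88 × 4.38e-18 / 1.96e9 = 1.54e-26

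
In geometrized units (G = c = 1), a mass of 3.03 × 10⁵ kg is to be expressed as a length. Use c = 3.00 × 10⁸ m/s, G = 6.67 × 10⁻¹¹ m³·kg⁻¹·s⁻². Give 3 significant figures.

2.25 × 10⁻²² m

In G = c = 1 units mass has dimensions of length; the conversion factor is G/c².
3.03 × 10⁵ kg × (G/c²) = 2.25 × 10⁻²² m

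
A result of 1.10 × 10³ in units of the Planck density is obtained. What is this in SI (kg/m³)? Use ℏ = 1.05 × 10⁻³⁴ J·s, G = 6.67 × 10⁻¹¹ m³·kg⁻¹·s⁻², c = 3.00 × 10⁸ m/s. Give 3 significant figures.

5.72 × 10⁹⁹ kg/m³

One Planck density: ρ_P = c⁵/(ℏG²) = 5.20 × 10⁹⁶ kg/m³.
1.10 × 10³ × 5.20 × 10⁹⁶ kg/m³ = 5.72 × 10⁹⁹ kg/m³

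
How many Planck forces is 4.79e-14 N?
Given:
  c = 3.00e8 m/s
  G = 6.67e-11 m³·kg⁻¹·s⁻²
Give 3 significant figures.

Planck force: F_P = c⁴/G = 1.21e44 N.
4.79e-14 / 1.21e44 = 3.94e-58

3.94e-58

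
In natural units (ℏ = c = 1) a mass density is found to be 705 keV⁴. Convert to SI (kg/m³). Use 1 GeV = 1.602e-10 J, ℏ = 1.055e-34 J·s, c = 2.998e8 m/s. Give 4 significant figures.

0.1633 kg/m³

Mass density is [E]/(c²[L]³) = [E]⁴/(ℏ³c⁵).
1 GeV⁴ → 1/(ℏ³c⁵) × (1 GeV in J)⁴ = 2.316e20 kg/m³.
Convert the energy scale: 705 keV⁴ = 7.05e-22 GeV⁴.
Result: 7.05e-22 × 2.316e20 = 0.1633 kg/m³.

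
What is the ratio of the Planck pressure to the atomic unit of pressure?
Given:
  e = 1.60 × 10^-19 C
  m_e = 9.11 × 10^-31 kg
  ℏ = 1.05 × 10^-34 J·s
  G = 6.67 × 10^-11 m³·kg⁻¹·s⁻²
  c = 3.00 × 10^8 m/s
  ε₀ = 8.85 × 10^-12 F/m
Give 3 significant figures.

1.55 × 10^100

Planck pressure: p_P = c⁷/(ℏG²) = 4.68 × 10^113 Pa
atomic unit of pressure: P_au = E_h/a₀³ = m_e⁴e¹⁰/((4πε₀)⁵ℏ⁸) = 3.01 × 10^13 Pa
ratio = 4.68 × 10^113 / 3.01 × 10^13 = 1.55 × 10^100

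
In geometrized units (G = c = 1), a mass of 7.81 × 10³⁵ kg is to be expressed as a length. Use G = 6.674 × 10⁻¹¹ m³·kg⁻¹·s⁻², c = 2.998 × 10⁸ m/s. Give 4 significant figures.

5.799 × 10⁸ m

In G = c = 1 units mass has dimensions of length; the conversion factor is G/c².
7.81 × 10³⁵ kg × (G/c²) = 5.799 × 10⁸ m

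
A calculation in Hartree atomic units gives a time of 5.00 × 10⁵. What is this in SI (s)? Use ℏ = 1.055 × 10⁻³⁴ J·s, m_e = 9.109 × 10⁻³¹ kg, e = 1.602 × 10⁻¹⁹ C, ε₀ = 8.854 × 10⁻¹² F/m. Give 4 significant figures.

1.211 × 10⁻¹¹ s

One atomic unit of time: τ_au = (4πε₀)²ℏ³/(m_e e⁴) = 2.423 × 10⁻¹⁷ s.
5.00 × 10⁵ × 2.423 × 10⁻¹⁷ s = 1.211 × 10⁻¹¹ s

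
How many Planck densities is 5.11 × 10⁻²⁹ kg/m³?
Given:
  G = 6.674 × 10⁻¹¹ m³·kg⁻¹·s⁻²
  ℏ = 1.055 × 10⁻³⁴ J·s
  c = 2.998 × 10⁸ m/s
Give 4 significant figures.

9.915 × 10⁻¹²⁶

Planck density: ρ_P = c⁵/(ℏG²) = 5.154 × 10⁹⁶ kg/m³.
5.11 × 10⁻²⁹ / 5.154 × 10⁹⁶ = 9.915 × 10⁻¹²⁶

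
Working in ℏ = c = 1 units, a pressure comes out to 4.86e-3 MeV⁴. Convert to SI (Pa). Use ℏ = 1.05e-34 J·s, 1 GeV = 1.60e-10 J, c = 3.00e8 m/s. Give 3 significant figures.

1.02e23 Pa

Pressure is [E]/[L]³ = [E]⁴/(ℏc)³.
1 GeV⁴ → 1/(ℏc)³ × (1 GeV in J)⁴ = 2.10e37 Pa.
Convert the energy scale: 4.86e-3 MeV⁴ = 4.86e-15 GeV⁴.
Result: 4.86e-15 × 2.10e37 = 1.02e23 Pa.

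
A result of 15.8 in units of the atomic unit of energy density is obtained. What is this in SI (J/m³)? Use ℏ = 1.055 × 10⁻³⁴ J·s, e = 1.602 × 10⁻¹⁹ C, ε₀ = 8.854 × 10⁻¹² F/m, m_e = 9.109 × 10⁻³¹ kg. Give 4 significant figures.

4.628 × 10¹⁴ J/m³

One atomic unit of energy density: u_au = E_h/a₀³ = m_e⁴e¹⁰/((4πε₀)⁵ℏ⁸) = 2.929 × 10¹³ J/m³.
15.8 × 2.929 × 10¹³ J/m³ = 4.628 × 10¹⁴ J/m³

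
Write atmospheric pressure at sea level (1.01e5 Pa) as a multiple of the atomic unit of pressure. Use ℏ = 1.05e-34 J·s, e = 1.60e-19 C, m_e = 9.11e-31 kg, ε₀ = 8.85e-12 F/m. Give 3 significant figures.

3.35e-9

atomic unit of pressure: P_au = E_h/a₀³ = m_e⁴e¹⁰/((4πε₀)⁵ℏ⁸) = 3.01e13 Pa.
1.01e5 / 3.01e13 = 3.35e-9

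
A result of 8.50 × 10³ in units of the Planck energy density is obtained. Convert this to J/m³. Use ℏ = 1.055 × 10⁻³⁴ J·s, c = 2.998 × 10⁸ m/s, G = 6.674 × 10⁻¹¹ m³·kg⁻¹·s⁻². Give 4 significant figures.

3.937 × 10¹¹⁷ J/m³

One Planck energy density: u_P = c⁷/(ℏG²) = 4.632 × 10¹¹³ J/m³.
8.50 × 10³ × 4.632 × 10¹¹³ J/m³ = 3.937 × 10¹¹⁷ J/m³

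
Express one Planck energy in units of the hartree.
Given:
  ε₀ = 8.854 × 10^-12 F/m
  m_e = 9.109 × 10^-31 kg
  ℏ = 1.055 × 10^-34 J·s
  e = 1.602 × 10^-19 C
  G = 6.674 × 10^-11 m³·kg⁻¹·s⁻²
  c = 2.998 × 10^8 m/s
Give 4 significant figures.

4.494 × 10^26

Planck energy: E_P = √(ℏc⁵/G) = 1.957 × 10^9 J
hartree: E_h = m_e e⁴/(4πε₀ℏ)² = 4.354 × 10^-18 J
ratio = 1.957 × 10^9 / 4.354 × 10^-18 = 4.494 × 10^26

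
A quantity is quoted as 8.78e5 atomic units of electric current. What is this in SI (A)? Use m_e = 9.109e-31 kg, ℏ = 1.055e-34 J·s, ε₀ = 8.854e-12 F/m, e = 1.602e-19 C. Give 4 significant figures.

5.805e3 A

One atomic unit of electric current: I_au = e E_h/ℏ = m_e e⁵/((4πε₀)²ℏ³) = 6.612e-3 A.
8.78e5 × 6.612e-3 A = 5.805e3 A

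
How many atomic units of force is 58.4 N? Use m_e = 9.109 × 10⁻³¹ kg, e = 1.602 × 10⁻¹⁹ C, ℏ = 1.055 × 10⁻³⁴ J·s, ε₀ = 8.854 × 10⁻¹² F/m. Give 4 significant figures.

atomic unit of force: F_au = E_h/a₀ = m_e²e⁶/((4πε₀)³ℏ⁴) = 8.220 × 10⁻⁸ N.
58.4 / 8.220 × 10⁻⁸ = 7.105 × 10⁸

7.105 × 10⁸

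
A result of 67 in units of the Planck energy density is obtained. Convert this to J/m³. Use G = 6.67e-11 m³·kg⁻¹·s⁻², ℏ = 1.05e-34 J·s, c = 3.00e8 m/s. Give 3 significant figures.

One Planck energy density: u_P = c⁷/(ℏG²) = 4.68e113 J/m³.
67 × 4.68e113 J/m³ = 3.14e115 J/m³

3.14e115 J/m³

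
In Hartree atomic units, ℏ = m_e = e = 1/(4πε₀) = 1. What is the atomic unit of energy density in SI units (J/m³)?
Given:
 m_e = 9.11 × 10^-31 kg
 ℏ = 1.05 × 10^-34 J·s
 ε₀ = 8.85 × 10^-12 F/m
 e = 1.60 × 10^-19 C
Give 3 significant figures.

Dimensional analysis gives u_au = E_h/a₀³ = m_e⁴e¹⁰/((4πε₀)⁵ℏ⁸).
E_h = 4.38 × 10^-18 J
a₀ = 5.26 × 10^-11 m
E_h/a₀³ = 3.01 × 10^13 J/m³

3.01 × 10^13 J/m³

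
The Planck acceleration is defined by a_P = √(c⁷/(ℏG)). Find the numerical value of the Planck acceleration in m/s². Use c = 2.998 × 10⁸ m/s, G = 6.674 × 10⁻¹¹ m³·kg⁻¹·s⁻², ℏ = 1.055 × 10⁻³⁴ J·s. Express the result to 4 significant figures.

5.560 × 10⁵¹ m/s²

a_P = √(c⁷/(ℏG))
  = √(3.092 × 10¹⁰³)
  = 5.560 × 10⁵¹ m/s²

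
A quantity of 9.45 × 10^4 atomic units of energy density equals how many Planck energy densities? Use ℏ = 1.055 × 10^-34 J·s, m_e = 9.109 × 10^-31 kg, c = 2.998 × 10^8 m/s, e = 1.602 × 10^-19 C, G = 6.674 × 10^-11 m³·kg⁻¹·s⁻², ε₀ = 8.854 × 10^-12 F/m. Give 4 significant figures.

5.976 × 10^-96

atomic unit of energy density: u_au = E_h/a₀³ = m_e⁴e¹⁰/((4πε₀)⁵ℏ⁸) = 2.929 × 10^13 J/m³
Planck energy density: u_P = c⁷/(ℏG²) = 4.632 × 10^113 J/m³
9.45 × 10^4 × 2.929 × 10^13 / 4.632 × 10^113 = 5.976 × 10^-96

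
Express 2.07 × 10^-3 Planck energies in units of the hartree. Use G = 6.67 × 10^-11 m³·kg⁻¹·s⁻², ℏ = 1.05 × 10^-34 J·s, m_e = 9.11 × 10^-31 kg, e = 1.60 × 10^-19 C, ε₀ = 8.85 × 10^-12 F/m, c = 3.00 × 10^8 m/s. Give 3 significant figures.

9.25 × 10^23

Planck energy: E_P = √(ℏc⁵/G) = 1.96 × 10^9 J
hartree: E_h = m_e e⁴/(4πε₀ℏ)² = 4.38 × 10^-18 J
2.07 × 10^-3 × 1.96 × 10^9 / 4.38 × 10^-18 = 9.25 × 10^23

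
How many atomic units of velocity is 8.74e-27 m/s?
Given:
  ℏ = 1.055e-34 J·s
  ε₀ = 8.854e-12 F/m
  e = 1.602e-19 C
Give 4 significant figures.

3.997e-33

atomic unit of velocity: v_au = e²/(4πε₀ℏ) = 2.186e6 m/s.
8.74e-27 / 2.186e6 = 3.997e-33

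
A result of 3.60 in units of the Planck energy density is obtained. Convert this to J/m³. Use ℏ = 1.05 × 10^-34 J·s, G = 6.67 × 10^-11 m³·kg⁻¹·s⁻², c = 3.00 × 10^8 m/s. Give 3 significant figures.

1.69 × 10^114 J/m³

One Planck energy density: u_P = c⁷/(ℏG²) = 4.68 × 10^113 J/m³.
3.60 × 4.68 × 10^113 J/m³ = 1.69 × 10^114 J/m³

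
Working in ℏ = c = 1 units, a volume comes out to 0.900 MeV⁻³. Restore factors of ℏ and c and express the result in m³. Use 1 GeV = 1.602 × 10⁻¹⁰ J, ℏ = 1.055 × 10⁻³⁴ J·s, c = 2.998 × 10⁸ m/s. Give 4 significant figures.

6.926 × 10⁻³⁹ m³

Volume is [L]³ = [E]⁻³·(ℏc)³.
1 GeV⁻³ → (ℏc)³ × (1 GeV in J)⁻³ = 7.696 × 10⁻⁴⁸ m³.
Convert the energy scale: 0.900 MeV⁻³ = 9.00 × 10⁸ GeV⁻³.
Result: 9.00 × 10⁸ × 7.696 × 10⁻⁴⁸ = 6.926 × 10⁻³⁹ m³.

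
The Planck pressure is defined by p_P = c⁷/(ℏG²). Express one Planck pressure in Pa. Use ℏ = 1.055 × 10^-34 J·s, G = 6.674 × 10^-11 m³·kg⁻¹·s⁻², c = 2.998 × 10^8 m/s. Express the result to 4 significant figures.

4.632 × 10^113 Pa

p_P = c⁷/(ℏG²)
  = 2.177 × 10^59 / 4.699 × 10^-55
  = 4.632 × 10^113 Pa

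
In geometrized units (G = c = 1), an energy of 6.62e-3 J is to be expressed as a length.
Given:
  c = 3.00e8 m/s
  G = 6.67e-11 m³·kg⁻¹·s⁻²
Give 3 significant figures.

Energy → length via G/c⁴.
6.62e-3 J × (G/c⁴) = 5.45e-47 m

5.45e-47 m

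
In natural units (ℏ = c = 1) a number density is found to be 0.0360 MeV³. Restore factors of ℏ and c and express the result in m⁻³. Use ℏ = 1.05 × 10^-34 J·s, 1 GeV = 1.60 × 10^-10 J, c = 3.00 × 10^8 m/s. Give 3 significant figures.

Number density is [L]⁻³ = [E]³/(ℏc)³.
1 GeV³ → 1/(ℏc)³ × (1 GeV in J)³ = 1.31 × 10^47 m⁻³.
Convert the energy scale: 0.0360 MeV³ = 3.60 × 10^-11 GeV³.
Result: 3.60 × 10^-11 × 1.31 × 10^47 = 4.72 × 10^36 m⁻³.

4.72 × 10^36 m⁻³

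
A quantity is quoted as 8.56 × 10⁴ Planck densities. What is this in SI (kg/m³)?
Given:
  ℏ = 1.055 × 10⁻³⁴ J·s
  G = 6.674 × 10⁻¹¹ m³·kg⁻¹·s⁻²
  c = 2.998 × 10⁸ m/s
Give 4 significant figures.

One Planck density: ρ_P = c⁵/(ℏG²) = 5.154 × 10⁹⁶ kg/m³.
8.56 × 10⁴ × 5.154 × 10⁹⁶ kg/m³ = 4.412 × 10¹⁰¹ kg/m³

4.412 × 10¹⁰¹ kg/m³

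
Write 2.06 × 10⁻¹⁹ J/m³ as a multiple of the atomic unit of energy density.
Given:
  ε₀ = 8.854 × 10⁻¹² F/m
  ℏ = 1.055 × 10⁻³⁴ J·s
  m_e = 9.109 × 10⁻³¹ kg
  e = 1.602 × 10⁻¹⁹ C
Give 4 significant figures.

7.033 × 10⁻³³

atomic unit of energy density: u_au = E_h/a₀³ = m_e⁴e¹⁰/((4πε₀)⁵ℏ⁸) = 2.929 × 10¹³ J/m³.
2.06 × 10⁻¹⁹ / 2.929 × 10¹³ = 7.033 × 10⁻³³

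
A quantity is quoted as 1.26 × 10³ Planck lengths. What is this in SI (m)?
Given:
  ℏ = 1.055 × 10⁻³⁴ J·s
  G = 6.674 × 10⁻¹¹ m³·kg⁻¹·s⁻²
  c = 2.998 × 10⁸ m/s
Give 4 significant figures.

One Planck length: ℓ_P = √(ℏG/c³) = 1.616 × 10⁻³⁵ m.
1.26 × 10³ × 1.616 × 10⁻³⁵ m = 2.037 × 10⁻³² m

2.037 × 10⁻³² m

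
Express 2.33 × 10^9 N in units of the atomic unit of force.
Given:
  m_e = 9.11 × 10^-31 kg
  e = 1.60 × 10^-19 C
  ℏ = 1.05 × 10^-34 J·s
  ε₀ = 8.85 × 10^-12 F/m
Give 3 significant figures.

atomic unit of force: F_au = E_h/a₀ = m_e²e⁶/((4πε₀)³ℏ⁴) = 8.33 × 10^-8 N.
2.33 × 10^9 / 8.33 × 10^-8 = 2.80 × 10^16

2.80 × 10^16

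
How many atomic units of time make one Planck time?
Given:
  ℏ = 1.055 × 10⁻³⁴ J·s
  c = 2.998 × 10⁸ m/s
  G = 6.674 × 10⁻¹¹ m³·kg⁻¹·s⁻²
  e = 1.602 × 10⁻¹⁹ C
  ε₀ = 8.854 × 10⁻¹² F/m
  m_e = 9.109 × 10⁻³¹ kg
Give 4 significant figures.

2.225 × 10⁻²⁷

Planck time: t_P = √(ℏG/c⁵) = 5.392 × 10⁻⁴⁴ s
atomic unit of time: τ_au = (4πε₀)²ℏ³/(m_e e⁴) = 2.423 × 10⁻¹⁷ s
ratio = 5.392 × 10⁻⁴⁴ / 2.423 × 10⁻¹⁷ = 2.225 × 10⁻²⁷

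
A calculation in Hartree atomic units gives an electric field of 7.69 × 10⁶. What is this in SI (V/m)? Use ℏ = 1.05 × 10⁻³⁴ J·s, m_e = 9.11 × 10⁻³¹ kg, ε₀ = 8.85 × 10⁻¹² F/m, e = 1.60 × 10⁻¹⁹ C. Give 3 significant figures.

4.00 × 10¹⁸ V/m

One atomic unit of electric field: E_au = E_h/(e a₀) = m_e²e⁵/((4πε₀)³ℏ⁴) = 5.20 × 10¹¹ V/m.
7.69 × 10⁶ × 5.20 × 10¹¹ V/m = 4.00 × 10¹⁸ V/m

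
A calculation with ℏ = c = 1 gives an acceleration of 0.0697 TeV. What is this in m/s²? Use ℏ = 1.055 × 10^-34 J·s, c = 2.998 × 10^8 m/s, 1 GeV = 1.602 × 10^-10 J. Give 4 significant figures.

Acceleration is [L]/[T]² = c·[E]/ℏ.
1 GeV → c/ℏ × (1 GeV in J) = 4.552 × 10^32 m/s².
Convert the energy scale: 0.0697 TeV = 69.7 GeV.
Result: 69.7 × 4.552 × 10^32 = 3.173 × 10^34 m/s².

3.173 × 10^34 m/s²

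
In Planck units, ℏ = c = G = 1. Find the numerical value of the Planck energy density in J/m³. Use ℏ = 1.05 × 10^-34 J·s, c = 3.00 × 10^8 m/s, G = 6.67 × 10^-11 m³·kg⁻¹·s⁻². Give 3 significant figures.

4.68 × 10^113 J/m³

The unique combination of the constants set to 1 with dimensions of energy density is u_P = c⁷/(ℏG²).
  = 2.19 × 10^59 / 4.67 × 10^-55
  = 4.68 × 10^113 J/m³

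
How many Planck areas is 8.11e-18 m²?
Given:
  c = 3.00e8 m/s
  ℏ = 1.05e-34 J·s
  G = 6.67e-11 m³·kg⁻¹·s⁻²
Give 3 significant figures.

Planck area: A_P = ℏG/c³ = 2.59e-70 m².
8.11e-18 / 2.59e-70 = 3.13e52

3.13e52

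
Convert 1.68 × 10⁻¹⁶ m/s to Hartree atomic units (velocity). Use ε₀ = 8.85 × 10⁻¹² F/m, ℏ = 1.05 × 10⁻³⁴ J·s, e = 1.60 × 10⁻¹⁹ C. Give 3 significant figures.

atomic unit of velocity: v_au = e²/(4πε₀ℏ) = 2.19 × 10⁶ m/s.
1.68 × 10⁻¹⁶ / 2.19 × 10⁶ = 7.66 × 10⁻²³

7.66 × 10⁻²³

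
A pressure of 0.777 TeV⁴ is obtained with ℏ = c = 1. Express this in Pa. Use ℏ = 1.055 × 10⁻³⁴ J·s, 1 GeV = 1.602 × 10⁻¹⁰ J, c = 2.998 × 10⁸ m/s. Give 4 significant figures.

1.617 × 10⁴⁹ Pa

Pressure is [E]/[L]³ = [E]⁴/(ℏc)³.
1 GeV⁴ → 1/(ℏc)³ × (1 GeV in J)⁴ = 2.082 × 10³⁷ Pa.
Convert the energy scale: 0.777 TeV⁴ = 7.77 × 10¹¹ GeV⁴.
Result: 7.77 × 10¹¹ × 2.082 × 10³⁷ = 1.617 × 10⁴⁹ Pa.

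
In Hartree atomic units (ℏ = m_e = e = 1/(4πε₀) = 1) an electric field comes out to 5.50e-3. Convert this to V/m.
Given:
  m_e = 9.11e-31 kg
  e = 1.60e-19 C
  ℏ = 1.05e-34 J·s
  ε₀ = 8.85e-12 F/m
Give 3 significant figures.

2.86e9 V/m

One atomic unit of electric field: E_au = E_h/(e a₀) = m_e²e⁵/((4πε₀)³ℏ⁴) = 5.20e11 V/m.
5.50e-3 × 5.20e11 V/m = 2.86e9 V/m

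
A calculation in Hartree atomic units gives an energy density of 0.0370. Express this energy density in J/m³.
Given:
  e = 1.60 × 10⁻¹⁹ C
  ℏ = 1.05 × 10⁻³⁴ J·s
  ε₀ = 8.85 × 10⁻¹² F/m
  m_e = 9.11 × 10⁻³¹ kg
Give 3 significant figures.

One atomic unit of energy density: u_au = E_h/a₀³ = m_e⁴e¹⁰/((4πε₀)⁵ℏ⁸) = 3.01 × 10¹³ J/m³.
0.0370 × 3.01 × 10¹³ J/m³ = 1.11 × 10¹² J/m³

1.11 × 10¹² J/m³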